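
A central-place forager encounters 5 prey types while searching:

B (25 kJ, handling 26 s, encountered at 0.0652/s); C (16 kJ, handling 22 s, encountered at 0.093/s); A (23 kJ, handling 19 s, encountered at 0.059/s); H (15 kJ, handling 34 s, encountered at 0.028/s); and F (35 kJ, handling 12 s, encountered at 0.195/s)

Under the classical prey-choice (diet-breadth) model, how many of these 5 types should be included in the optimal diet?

1

Profitabilities (E/h, kJ/s): F 2.92, A 1.21, B 0.962, C 0.727, H 0.441. Add prey in this order while the next type's profitability exceeds the intake rate on those already taken.
Rate on top 1: 2.043. A: 1.21 < 2.043 → exclude; stop.
Optimal diet: F — 1 of 5 types.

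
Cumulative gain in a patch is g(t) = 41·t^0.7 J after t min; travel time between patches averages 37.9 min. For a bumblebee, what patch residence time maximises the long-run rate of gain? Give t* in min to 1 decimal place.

88.4 min

Maximise g(t)/(T+t): set derivative to zero → g'(t)(T+t) = g(t).
g'(t) = 0.7·41·t^-0.3. Setting 0.7·41·t^-0.3 = 41·t^0.7/(37.9+t) gives 0.7(37.9+t) = t, so 0.30·t = 0.7×37.9.
t* = 0.7×37.9/0.30 = 88.43 min.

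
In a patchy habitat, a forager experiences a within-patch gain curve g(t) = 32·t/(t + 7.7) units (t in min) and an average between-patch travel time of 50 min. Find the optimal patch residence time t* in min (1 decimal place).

By the marginal value theorem, leave when the instantaneous gain rate g'(t) equals the habitat-wide average g(t)/(T + t).
g'(t) = 32·7.7/(t + 7.7)². Setting 32·7.7/(t+7.7)² = 32t/[(t+7.7)(50+t)] gives 7.7(50+t) = t(t+7.7), so t² = 7.7×50 = 385.
t* = √385 = 19.62 min.

19.6 min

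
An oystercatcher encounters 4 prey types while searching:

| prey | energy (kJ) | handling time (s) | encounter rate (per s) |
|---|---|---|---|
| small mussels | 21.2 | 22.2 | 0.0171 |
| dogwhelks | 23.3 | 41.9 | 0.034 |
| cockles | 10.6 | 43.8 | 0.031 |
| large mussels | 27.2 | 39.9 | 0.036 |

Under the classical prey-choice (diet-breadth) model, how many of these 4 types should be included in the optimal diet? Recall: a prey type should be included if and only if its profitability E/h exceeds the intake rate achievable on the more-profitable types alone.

3

Profitabilities (E/h, kJ/s): small mussels 0.955, large mussels 0.682, dogwhelks 0.556, cockles 0.242. Add prey in this order while the next type's profitability exceeds the intake rate on those already taken.
Rate on top 1: 0.2628. large mussels: 0.682 > 0.2628 → include.
Rate on top 2: 0.4765. dogwhelks: 0.556 > 0.4765 → include.
Rate on top 3: 0.5032. cockles: 0.242 < 0.5032 → exclude; stop.
Optimal diet: small mussels, large mussels, dogwhelks — 3 of 4 types.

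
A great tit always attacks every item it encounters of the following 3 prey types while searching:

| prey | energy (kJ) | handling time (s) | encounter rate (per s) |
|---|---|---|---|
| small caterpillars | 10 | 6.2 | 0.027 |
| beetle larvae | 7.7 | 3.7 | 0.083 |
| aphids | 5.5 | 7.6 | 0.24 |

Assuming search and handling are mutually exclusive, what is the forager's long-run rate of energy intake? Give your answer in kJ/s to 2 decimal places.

0.68 kJ/s

R = Σλ_iE_i / (1 + Σλ_ih_i)
Numerator: 0.027×10 + 0.083×7.7 + 0.24×5.5 = 2.229
Denominator: 1 + 0.027×6.2 + 0.083×3.7 + 0.24×7.6 = 3.298
R = 2.229/3.298 = 0.6758 kJ/s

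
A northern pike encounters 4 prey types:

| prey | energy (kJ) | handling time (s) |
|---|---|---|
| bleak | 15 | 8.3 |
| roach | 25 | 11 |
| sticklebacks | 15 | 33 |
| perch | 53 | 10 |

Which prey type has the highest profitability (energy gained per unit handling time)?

perch

In descending order of E/h:
perch: 53/10 = 5.3 kJ/s
roach: 25/11 = 2.27 kJ/s
bleak: 15/8.3 = 1.81 kJ/s
sticklebacks: 15/33 = 0.455 kJ/s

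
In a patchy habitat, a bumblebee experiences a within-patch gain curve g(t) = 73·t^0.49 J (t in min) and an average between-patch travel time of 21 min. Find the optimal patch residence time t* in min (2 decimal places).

By the marginal value theorem, leave when the instantaneous gain rate g'(t) equals the habitat-wide average g(t)/(T + t).
g'(t) = 0.49·73·t^-0.51. Setting 0.49·73·t^-0.51 = 73·t^0.49/(21+t) gives 0.49(21+t) = t, so 0.51·t = 0.49×21.
t* = 0.49×21/0.51 = 20.18 min.

20.18 min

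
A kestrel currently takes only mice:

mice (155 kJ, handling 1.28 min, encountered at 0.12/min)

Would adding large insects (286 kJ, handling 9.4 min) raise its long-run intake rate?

Yes

Intake rate on the current diet: R = (0.12×155) / (1 + 0.12×1.28) = 18.6/1.154 = 16.12 kJ/min.
Profitability of large insects: 286/9.4 = 30.43 kJ/min.
30.43 > 16.12, so adding large insects raises the average — include it.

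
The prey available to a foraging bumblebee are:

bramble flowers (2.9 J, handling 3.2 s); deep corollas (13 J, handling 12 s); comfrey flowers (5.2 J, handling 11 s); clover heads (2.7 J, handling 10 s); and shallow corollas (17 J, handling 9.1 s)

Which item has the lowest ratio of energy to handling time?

Profitability E/h (J/s): bramble flowers = 2.9/3.2 = 0.906, deep corollas = 13/12 = 1.08, comfrey flowers = 5.2/11 = 0.473, clover heads = 2.7/10 = 0.27, shallow corollas = 17/9.1 = 1.87.
Ranked: shallow corollas > deep corollas > bramble flowers > comfrey flowers > clover heads.

clover heads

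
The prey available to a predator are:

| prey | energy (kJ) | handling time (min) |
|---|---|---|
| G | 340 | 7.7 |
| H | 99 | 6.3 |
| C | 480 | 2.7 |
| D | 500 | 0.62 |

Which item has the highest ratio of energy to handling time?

D

In descending order of E/h:
D: 500/0.62 = 806 kJ/min
C: 480/2.7 = 178 kJ/min
G: 340/7.7 = 44.2 kJ/min
H: 99/6.3 = 15.7 kJ/min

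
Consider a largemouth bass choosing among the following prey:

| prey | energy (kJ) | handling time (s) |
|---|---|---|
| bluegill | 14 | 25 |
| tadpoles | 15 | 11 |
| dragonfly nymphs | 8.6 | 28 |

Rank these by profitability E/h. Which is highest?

In descending order of E/h:
tadpoles: 15/11 = 1.36 kJ/s
bluegill: 14/25 = 0.56 kJ/s
dragonfly nymphs: 8.6/28 = 0.307 kJ/s

tadpoles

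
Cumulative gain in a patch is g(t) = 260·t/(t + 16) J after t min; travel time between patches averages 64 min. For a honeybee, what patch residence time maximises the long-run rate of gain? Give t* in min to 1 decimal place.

32.0 min

Maximise g(t)/(T+t): set derivative to zero → g'(t)(T+t) = g(t).
g'(t) = 260·16/(t + 16)². Setting 260·16/(t+16)² = 260t/[(t+16)(64+t)] gives 16(64+t) = t(t+16), so t² = 16×64 = 1024.
t* = √1024 = 32 min.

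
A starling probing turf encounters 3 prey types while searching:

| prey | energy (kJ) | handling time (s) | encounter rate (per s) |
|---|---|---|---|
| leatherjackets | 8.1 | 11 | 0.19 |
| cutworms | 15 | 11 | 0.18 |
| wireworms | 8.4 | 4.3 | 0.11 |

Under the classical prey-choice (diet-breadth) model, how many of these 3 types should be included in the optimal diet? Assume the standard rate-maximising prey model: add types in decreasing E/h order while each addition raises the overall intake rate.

Rank by E/h (kJ/s): wireworms 1.95, cutworms 1.36, leatherjackets 0.736. Include each in turn until the next type's E/h falls below the running intake rate.
Rate on top 1: 0.6273. cutworms: 1.36 > 0.6273 → include.
Rate on top 2: 1.05. leatherjackets: 0.736 < 1.05 → exclude; stop.
Optimal diet: wireworms, cutworms — 2 of 3 types.

2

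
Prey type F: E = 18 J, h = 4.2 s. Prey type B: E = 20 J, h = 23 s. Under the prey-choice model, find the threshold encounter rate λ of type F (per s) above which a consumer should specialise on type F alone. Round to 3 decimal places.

At the threshold, the rate on type F alone equals the profitability of type B: λ·18/(1 + λ·4.2) = 20/23 = 0.8696.
Rearranging, λ(18 − 0.8696×4.2) = 0.8696, so λ = 0.8696/14.35 = 0.06061 per s.

0.061 per s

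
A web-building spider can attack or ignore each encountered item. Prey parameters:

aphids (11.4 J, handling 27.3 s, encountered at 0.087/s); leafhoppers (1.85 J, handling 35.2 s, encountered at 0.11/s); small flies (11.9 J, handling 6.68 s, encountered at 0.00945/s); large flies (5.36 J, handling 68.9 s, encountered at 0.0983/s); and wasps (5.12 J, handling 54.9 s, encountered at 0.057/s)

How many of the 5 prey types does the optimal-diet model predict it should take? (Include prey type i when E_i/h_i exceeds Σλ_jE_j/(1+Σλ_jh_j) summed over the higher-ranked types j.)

2

E/h in descending order: small flies 1.78, aphids 0.418, wasps 0.0933, large flies 0.0778, leafhoppers 0.0526 J/s. The optimal diet is the largest prefix of this list for which every included type satisfies E_i/h_i > R on the types above it.
Rate on top 1: 0.1058. aphids: 0.418 > 0.1058 → include.
Rate on top 2: 0.3212. wasps: 0.0933 < 0.3212 → exclude; stop.
Optimal diet: small flies, aphids — 2 of 5 types.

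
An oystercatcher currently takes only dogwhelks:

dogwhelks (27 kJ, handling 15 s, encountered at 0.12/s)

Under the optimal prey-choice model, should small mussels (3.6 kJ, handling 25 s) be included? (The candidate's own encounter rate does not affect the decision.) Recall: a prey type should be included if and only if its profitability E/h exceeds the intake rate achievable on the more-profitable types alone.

No

Intake rate on the current diet: R = (0.12×27) / (1 + 0.12×15) = 3.24/2.8 = 1.157 kJ/s.
Profitability of small mussels: 3.6/25 = 0.144 kJ/s.
Since 0.144 < R, time spent handling small mussels is better spent searching.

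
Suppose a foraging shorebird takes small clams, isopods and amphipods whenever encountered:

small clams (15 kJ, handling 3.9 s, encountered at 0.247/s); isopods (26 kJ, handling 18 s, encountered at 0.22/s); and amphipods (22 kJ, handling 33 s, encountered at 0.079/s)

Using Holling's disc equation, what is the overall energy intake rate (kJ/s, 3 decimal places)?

1.309 kJ/s

R = (0.247×15 + 0.22×26 + 0.079×22) / (1 + 0.247×3.9 + 0.22×18 + 0.079×33) = 11.16/8.53 = 1.309 kJ/s.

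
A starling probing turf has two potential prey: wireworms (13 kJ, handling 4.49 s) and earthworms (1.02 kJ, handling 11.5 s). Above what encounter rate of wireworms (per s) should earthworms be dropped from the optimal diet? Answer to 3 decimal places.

The zero-one rule: include earthworms iff E₂/h₂ > λE₁/(1+λh₁). Equality gives the switch point.
λE₁h₂ = E₂ + λE₂h₁ ⇒ λ = E₂/(E₁h₂ − E₂h₁) = 1.02/(149.5 − 4.58) = 0.007038 per s.

0.007 per s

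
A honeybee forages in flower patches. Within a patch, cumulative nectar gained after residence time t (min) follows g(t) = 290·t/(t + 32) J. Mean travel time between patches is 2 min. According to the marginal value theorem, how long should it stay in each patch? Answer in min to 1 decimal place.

By the marginal value theorem, leave when the instantaneous gain rate g'(t) equals the habitat-wide average g(t)/(T + t).
g'(t) = 290·32/(t + 32)². Setting 290·32/(t+32)² = 290t/[(t+32)(2+t)] gives 32(2+t) = t(t+32), so t² = 32×2 = 64.
t* = √64 = 8 min.

8.0 min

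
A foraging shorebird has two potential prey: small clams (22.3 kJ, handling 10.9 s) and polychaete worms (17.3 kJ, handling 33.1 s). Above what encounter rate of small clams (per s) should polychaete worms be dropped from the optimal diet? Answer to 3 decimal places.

0.031 per s

The zero-one rule: include polychaete worms iff E₂/h₂ > λE₁/(1+λh₁). Equality gives the switch point.
λE₁h₂ = E₂ + λE₂h₁ ⇒ λ = E₂/(E₁h₂ − E₂h₁) = 17.3/(738.1 − 188.6) = 0.03148 per s.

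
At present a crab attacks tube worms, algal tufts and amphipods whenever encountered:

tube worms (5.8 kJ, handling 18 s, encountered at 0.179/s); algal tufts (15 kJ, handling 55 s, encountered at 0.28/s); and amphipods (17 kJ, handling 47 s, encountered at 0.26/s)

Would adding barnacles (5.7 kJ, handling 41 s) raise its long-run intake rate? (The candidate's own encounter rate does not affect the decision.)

No

Intake rate on the current diet: R = (0.179×5.8 + 0.28×15 + 0.26×17) / (1 + 0.179×18 + 0.28×55 + 0.26×47) = 9.658/31.84 = 0.3033 kJ/s.
Profitability of barnacles: 5.7/41 = 0.139 kJ/s.
0.139 < 0.3033, so adding barnacles would lower the average — exclude it.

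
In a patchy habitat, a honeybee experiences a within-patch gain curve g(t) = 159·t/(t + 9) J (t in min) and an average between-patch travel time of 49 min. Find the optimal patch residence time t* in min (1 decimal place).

21.0 min

Maximise g(t)/(T+t): set derivative to zero → g'(t)(T+t) = g(t).
g'(t) = 159·9/(t + 9)². Setting 159·9/(t+9)² = 159t/[(t+9)(49+t)] gives 9(49+t) = t(t+9), so t² = 9×49 = 441.
t* = √441 = 21 min.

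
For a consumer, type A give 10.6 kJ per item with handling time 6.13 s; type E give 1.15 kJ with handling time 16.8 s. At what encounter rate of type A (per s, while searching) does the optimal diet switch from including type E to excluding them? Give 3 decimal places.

0.007 per s

At the threshold, the rate on type A alone equals the profitability of type E: λ·10.6/(1 + λ·6.13) = 1.15/16.8 = 0.06845.
Rearranging, λ(10.6 − 0.06845×6.13) = 0.06845, so λ = 0.06845/10.18 = 0.006724 per s.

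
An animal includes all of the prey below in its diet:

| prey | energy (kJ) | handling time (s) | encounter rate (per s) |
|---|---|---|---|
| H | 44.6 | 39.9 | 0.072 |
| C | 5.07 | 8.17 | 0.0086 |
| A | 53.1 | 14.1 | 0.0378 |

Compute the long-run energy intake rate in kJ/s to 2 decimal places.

1.18 kJ/s

Energy encountered per unit search time: 0.072×44.6 + 0.0086×5.07 + 0.0378×53.1 = 5.262 kJ/s.
Handling time per unit search time: 0.072×39.9 + 0.0086×8.17 + 0.0378×14.1 = 3.476.
Rate = 5.262/(1 + 3.476) = 1.176 kJ/s.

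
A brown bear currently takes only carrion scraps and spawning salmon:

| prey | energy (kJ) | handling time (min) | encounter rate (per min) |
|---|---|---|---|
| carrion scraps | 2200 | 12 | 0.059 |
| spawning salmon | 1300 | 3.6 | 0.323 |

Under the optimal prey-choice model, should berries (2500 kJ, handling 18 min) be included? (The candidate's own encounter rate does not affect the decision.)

Current rate: (0.059×2200 + 0.323×1300)/(1 + 0.059×12 + 0.323×3.6) = 191.5 kJ/min.
Profitability of berries: 2500/18 = 138.9 kJ/min.
138.9 < 191.5, so adding berries would lower the average — exclude it.

No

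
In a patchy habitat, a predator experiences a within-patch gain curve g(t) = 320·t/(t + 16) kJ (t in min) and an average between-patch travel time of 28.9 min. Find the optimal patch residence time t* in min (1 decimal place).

21.5 min

Maximise g(t)/(T+t): set derivative to zero → g'(t)(T+t) = g(t).
g'(t) = 320·16/(t + 16)². Setting 320·16/(t+16)² = 320t/[(t+16)(28.9+t)] gives 16(28.9+t) = t(t+16), so t² = 16×28.9 = 462.4.
t* = √462.4 = 21.5 min.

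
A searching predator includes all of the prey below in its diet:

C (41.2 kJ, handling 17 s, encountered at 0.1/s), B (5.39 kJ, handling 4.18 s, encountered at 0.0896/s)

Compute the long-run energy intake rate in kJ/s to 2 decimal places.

1.50 kJ/s

R = Σλ_iE_i / (1 + Σλ_ih_i)
Numerator: 0.1×41.2 + 0.0896×5.39 = 4.603
Denominator: 1 + 0.1×17 + 0.0896×4.18 = 3.075
R = 4.603/3.075 = 1.497 kJ/s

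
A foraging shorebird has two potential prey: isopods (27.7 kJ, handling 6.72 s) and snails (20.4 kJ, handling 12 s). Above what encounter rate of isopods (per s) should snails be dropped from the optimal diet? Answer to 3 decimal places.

0.104 per s

The zero-one rule: include snails iff E₂/h₂ > λE₁/(1+λh₁). Equality gives the switch point.
λE₁h₂ = E₂ + λE₂h₁ ⇒ λ = E₂/(E₁h₂ − E₂h₁) = 20.4/(332.4 − 137.1) = 0.1044 per s.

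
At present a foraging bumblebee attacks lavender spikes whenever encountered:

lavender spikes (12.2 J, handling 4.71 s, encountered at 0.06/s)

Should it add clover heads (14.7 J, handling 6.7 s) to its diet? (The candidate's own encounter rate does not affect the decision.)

On lavender spikes alone, R = ΣλE/(1+Σλh) = 0.732/1.283 = 0.5707 J/s.
Profitability of clover heads: 14.7/6.7 = 2.194 J/s.
Since 2.194 > R, including clover heads increases the long-run rate.

Yes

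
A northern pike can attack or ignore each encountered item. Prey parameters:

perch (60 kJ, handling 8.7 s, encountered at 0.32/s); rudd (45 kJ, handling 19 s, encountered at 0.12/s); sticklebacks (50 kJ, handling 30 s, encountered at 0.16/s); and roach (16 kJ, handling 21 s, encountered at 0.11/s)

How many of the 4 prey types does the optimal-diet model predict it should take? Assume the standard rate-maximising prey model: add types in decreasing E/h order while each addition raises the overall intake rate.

1

Profitabilities (E/h, kJ/s): perch 6.9, rudd 2.37, sticklebacks 1.67, roach 0.762. Add prey in this order while the next type's profitability exceeds the intake rate on those already taken.
Rate on top 1: 5.074. rudd: 2.37 < 5.074 → exclude; stop.
Optimal diet: perch — 1 of 4 types.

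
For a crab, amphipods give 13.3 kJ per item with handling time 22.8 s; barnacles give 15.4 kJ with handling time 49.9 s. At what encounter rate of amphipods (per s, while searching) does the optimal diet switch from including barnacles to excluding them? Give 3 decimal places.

The zero-one rule: include barnacles iff E₂/h₂ > λE₁/(1+λh₁). Equality gives the switch point.
λE₁h₂ = E₂ + λE₂h₁ ⇒ λ = E₂/(E₁h₂ − E₂h₁) = 15.4/(663.7 − 351.1) = 0.04927 per s.

0.049 per s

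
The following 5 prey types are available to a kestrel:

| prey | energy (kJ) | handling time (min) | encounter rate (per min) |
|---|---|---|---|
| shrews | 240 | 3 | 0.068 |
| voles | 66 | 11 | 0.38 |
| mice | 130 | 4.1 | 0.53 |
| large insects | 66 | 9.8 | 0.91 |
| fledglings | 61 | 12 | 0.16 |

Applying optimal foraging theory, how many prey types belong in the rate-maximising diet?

Profitabilities (E/h, kJ/min): shrews 80, mice 31.7, large insects 6.73, voles 6, fledglings 5.08. Add prey in this order while the next type's profitability exceeds the intake rate on those already taken.
Rate on top 1: 13.55. mice: 31.7 > 13.55 → include.
Rate on top 2: 25.24. large insects: 6.73 < 25.24 → exclude; stop.
Optimal diet: shrews, mice — 2 of 5 types.

2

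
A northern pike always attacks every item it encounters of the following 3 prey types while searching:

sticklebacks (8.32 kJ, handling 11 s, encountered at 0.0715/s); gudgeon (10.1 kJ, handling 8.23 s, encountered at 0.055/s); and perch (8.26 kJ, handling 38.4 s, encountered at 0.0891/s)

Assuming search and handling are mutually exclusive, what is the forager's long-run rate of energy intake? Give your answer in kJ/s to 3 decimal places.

Energy encountered per unit search time: 0.0715×8.32 + 0.055×10.1 + 0.0891×8.26 = 1.886 kJ/s.
Handling time per unit search time: 0.0715×11 + 0.055×8.23 + 0.0891×38.4 = 4.661.
Rate = 1.886/(1 + 4.661) = 0.3332 kJ/s.

0.333 kJ/s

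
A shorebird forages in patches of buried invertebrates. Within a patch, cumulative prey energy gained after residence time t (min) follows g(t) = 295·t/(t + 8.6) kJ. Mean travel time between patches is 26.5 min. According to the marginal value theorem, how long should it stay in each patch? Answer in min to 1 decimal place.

15.1 min

Maximise g(t)/(T+t): set derivative to zero → g'(t)(T+t) = g(t).
g'(t) = 295·8.6/(t + 8.6)². Setting 295·8.6/(t+8.6)² = 295t/[(t+8.6)(26.5+t)] gives 8.6(26.5+t) = t(t+8.6), so t² = 8.6×26.5 = 227.9.
t* = √227.9 = 15.1 min.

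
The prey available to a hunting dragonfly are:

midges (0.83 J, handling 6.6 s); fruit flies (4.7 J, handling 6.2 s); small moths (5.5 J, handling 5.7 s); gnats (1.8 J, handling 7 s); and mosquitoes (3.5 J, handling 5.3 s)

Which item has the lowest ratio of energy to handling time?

midges

Profitability E/h (J/s): midges = 0.83/6.6 = 0.126, fruit flies = 4.7/6.2 = 0.758, small moths = 5.5/5.7 = 0.965, gnats = 1.8/7 = 0.257, mosquitoes = 3.5/5.3 = 0.66.
Ranked: small moths > fruit flies > mosquitoes > gnats > midges.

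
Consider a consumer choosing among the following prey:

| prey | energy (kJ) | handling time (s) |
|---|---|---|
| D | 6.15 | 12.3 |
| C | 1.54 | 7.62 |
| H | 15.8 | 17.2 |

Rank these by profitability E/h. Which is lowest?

C

Profitability E/h (kJ/s): D = 6.15/12.3 = 0.5, C = 1.54/7.62 = 0.202, H = 15.8/17.2 = 0.919.
Ranked: H > D > C.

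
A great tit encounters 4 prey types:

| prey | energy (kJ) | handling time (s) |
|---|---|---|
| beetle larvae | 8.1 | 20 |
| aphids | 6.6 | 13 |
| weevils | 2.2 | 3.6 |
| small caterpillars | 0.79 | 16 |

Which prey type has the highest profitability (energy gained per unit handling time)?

In descending order of E/h:
weevils: 2.2/3.6 = 0.611 kJ/s
aphids: 6.6/13 = 0.508 kJ/s
beetle larvae: 8.1/20 = 0.405 kJ/s
small caterpillars: 0.79/16 = 0.0494 kJ/s

weevils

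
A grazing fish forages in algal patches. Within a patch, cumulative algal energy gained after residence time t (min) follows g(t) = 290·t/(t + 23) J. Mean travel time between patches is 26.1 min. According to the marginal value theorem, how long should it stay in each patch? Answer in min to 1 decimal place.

By the marginal value theorem, leave when the instantaneous gain rate g'(t) equals the habitat-wide average g(t)/(T + t).
g'(t) = 290·23/(t + 23)². Setting 290·23/(t+23)² = 290t/[(t+23)(26.1+t)] gives 23(26.1+t) = t(t+23), so t² = 23×26.1 = 600.3.
t* = √600.3 = 24.5 min.

24.5 min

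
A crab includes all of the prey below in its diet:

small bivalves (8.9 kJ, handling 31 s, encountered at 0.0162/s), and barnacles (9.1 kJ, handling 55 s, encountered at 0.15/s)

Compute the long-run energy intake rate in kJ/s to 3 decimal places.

Energy encountered per unit search time: 0.0162×8.9 + 0.15×9.1 = 1.509 kJ/s.
Handling time per unit search time: 0.0162×31 + 0.15×55 = 8.752.
Rate = 1.509/(1 + 8.752) = 0.1548 kJ/s.

0.155 kJ/s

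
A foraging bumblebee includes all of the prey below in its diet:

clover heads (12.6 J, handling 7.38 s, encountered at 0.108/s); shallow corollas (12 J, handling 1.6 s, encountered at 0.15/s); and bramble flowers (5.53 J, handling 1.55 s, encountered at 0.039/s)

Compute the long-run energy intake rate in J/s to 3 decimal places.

1.610 J/s

R = (0.108×12.6 + 0.15×12 + 0.039×5.53) / (1 + 0.108×7.38 + 0.15×1.6 + 0.039×1.55) = 3.376/2.097 = 1.61 J/s.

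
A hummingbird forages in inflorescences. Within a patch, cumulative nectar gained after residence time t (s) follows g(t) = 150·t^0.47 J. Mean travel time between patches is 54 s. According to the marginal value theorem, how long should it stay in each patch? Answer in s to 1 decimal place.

Maximise g(t)/(T+t): set derivative to zero → g'(t)(T+t) = g(t).
g'(t) = 0.47·150·t^-0.53. Setting 0.47·150·t^-0.53 = 150·t^0.47/(54+t) gives 0.47(54+t) = t, so 0.53·t = 0.47×54.
t* = 0.47×54/0.53 = 47.89 s.

47.9 s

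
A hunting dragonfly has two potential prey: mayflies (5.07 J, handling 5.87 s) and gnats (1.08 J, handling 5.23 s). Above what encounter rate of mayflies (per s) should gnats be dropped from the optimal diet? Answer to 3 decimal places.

0.054 per s

At the threshold, the rate on mayflies alone equals the profitability of gnats: λ·5.07/(1 + λ·5.87) = 1.08/5.23 = 0.2065.
Rearranging, λ(5.07 − 0.2065×5.87) = 0.2065, so λ = 0.2065/3.858 = 0.05353 per s.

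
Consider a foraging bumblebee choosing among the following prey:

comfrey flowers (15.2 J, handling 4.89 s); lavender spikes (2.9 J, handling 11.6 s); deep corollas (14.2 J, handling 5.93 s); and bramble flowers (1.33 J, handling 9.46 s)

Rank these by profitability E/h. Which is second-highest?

In descending order of E/h:
comfrey flowers: 15.2/4.89 = 3.11 J/s
deep corollas: 14.2/5.93 = 2.39 J/s
lavender spikes: 2.9/11.6 = 0.25 J/s
bramble flowers: 1.33/9.46 = 0.141 J/s

deep corollas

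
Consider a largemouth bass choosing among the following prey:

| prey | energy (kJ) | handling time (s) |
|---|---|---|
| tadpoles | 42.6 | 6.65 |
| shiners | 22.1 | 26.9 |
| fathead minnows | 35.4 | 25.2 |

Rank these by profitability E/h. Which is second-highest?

fathead minnows

Profitability E/h (kJ/s): tadpoles = 42.6/6.65 = 6.41, shiners = 22.1/26.9 = 0.822, fathead minnows = 35.4/25.2 = 1.4.
Ranked: tadpoles > fathead minnows > shiners.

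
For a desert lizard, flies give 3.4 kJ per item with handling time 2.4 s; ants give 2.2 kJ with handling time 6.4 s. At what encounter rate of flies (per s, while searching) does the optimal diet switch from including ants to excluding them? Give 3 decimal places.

At the threshold, the rate on flies alone equals the profitability of ants: λ·3.4/(1 + λ·2.4) = 2.2/6.4 = 0.3438.
Rearranging, λ(3.4 − 0.3438×2.4) = 0.3438, so λ = 0.3438/2.575 = 0.1335 per s.

0.133 per s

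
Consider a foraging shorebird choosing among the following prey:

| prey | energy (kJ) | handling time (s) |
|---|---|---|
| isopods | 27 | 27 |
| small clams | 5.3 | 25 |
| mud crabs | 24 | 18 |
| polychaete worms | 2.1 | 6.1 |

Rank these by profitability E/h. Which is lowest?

Profitability E/h (kJ/s): isopods = 27/27 = 1, small clams = 5.3/25 = 0.212, mud crabs = 24/18 = 1.33, polychaete worms = 2.1/6.1 = 0.344.
Ranked: mud crabs > isopods > polychaete worms > small clams.

small clams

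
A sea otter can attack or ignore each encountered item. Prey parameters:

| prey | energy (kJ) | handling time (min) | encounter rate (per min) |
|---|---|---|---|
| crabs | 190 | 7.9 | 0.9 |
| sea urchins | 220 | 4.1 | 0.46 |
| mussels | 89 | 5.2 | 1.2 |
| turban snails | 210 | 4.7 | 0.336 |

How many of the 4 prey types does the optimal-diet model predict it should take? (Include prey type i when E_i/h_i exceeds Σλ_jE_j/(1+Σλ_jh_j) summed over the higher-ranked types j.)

2

Profitabilities (E/h, kJ/min): sea urchins 53.7, turban snails 44.7, crabs 24.1, mussels 17.1. Add prey in this order while the next type's profitability exceeds the intake rate on those already taken.
Rate on top 1: 35.07. turban snails: 44.7 > 35.07 → include.
Rate on top 2: 38.47. crabs: 24.1 < 38.47 → exclude; stop.
Optimal diet: sea urchins, turban snails — 2 of 4 types.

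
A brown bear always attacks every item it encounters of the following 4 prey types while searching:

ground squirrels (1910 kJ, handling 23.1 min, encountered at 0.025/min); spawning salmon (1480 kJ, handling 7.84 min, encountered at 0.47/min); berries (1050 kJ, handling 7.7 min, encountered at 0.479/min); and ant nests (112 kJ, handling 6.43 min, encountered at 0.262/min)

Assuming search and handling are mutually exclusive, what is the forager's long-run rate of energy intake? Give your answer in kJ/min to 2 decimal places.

119.94 kJ/min

Energy encountered per unit search time: 0.025×1910 + 0.47×1480 + 0.479×1050 + 0.262×112 = 1276 kJ/min.
Handling time per unit search time: 0.025×23.1 + 0.47×7.84 + 0.479×7.7 + 0.262×6.43 = 9.635.
Rate = 1276/(1 + 9.635) = 119.9 kJ/min.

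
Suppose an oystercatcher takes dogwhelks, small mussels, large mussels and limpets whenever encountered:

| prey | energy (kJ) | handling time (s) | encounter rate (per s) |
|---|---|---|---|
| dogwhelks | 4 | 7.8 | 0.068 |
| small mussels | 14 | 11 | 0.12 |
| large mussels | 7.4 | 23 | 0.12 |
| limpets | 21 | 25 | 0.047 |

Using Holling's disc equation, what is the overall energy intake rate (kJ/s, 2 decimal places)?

0.56 kJ/s

R = Σλ_iE_i / (1 + Σλ_ih_i)
Numerator: 0.068×4 + 0.12×14 + 0.12×7.4 + 0.047×21 = 3.827
Denominator: 1 + 0.068×7.8 + 0.12×11 + 0.12×23 + 0.047×25 = 6.785
R = 3.827/6.785 = 0.564 kJ/s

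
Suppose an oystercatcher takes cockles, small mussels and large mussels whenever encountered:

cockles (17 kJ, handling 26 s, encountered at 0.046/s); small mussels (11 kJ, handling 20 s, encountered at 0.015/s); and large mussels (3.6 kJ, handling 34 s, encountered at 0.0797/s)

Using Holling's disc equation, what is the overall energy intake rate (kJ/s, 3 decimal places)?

0.237 kJ/s

R = Σλ_iE_i / (1 + Σλ_ih_i)
Numerator: 0.046×17 + 0.015×11 + 0.0797×3.6 = 1.234
Denominator: 1 + 0.046×26 + 0.015×20 + 0.0797×34 = 5.206
R = 1.234/5.206 = 0.237 kJ/s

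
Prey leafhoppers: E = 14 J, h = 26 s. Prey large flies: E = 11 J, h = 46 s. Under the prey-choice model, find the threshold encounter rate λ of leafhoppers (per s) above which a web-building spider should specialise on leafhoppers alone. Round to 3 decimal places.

0.031 per s

The zero-one rule: include large flies iff E₂/h₂ > λE₁/(1+λh₁). Equality gives the switch point.
λE₁h₂ = E₂ + λE₂h₁ ⇒ λ = E₂/(E₁h₂ − E₂h₁) = 11/(644 − 286) = 0.03073 per s.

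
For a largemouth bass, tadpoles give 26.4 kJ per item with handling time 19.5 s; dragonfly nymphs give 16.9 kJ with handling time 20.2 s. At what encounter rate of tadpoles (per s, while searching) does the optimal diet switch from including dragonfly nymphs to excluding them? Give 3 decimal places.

0.083 per s

The zero-one rule: include dragonfly nymphs iff E₂/h₂ > λE₁/(1+λh₁). Equality gives the switch point.
λE₁h₂ = E₂ + λE₂h₁ ⇒ λ = E₂/(E₁h₂ − E₂h₁) = 16.9/(533.3 − 329.5) = 0.08295 per s.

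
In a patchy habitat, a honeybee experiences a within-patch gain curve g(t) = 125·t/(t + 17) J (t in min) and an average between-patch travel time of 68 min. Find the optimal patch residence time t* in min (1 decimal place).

34.0 min

Maximise g(t)/(T+t): set derivative to zero → g'(t)(T+t) = g(t).
g'(t) = 125·17/(t + 17)². Setting 125·17/(t+17)² = 125t/[(t+17)(68+t)] gives 17(68+t) = t(t+17), so t² = 17×68 = 1156.
t* = √1156 = 34 min.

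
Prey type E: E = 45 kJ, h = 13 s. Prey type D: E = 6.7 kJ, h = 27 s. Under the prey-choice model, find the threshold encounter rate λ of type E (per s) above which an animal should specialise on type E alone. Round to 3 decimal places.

At the threshold, the rate on type E alone equals the profitability of type D: λ·45/(1 + λ·13) = 6.7/27 = 0.2481.
Rearranging, λ(45 − 0.2481×13) = 0.2481, so λ = 0.2481/41.77 = 0.00594 per s.

0.006 per s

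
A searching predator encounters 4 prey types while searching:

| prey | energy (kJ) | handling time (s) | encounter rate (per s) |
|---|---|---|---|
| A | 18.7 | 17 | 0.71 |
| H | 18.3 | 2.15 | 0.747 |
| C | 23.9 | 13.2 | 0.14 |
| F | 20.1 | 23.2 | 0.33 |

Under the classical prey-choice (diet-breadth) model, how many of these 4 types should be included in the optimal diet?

E/h in descending order: H 8.51, C 1.81, A 1.1, F 0.866 kJ/s. The optimal diet is the largest prefix of this list for which every included type satisfies E_i/h_i > R on the types above it.
Rate on top 1: 5.246. C: 1.81 < 5.246 → exclude; stop.
Optimal diet: H — 1 of 4 types.

1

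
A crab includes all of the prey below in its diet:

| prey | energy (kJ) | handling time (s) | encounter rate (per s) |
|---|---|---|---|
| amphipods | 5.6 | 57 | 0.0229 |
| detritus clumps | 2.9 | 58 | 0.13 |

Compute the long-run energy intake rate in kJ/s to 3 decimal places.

R = (0.0229×5.6 + 0.13×2.9) / (1 + 0.0229×57 + 0.13×58) = 0.5052/9.845 = 0.05132 kJ/s.

0.051 kJ/s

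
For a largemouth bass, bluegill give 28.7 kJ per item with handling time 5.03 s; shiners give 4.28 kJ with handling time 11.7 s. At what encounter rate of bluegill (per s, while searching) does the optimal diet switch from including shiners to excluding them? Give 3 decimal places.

0.014 per s

The zero-one rule: include shiners iff E₂/h₂ > λE₁/(1+λh₁). Equality gives the switch point.
λE₁h₂ = E₂ + λE₂h₁ ⇒ λ = E₂/(E₁h₂ − E₂h₁) = 4.28/(335.8 − 21.53) = 0.01362 per s.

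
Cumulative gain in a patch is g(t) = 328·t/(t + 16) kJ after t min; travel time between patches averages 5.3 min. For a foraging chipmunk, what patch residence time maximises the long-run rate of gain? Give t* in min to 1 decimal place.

9.2 min

Maximise g(t)/(T+t): set derivative to zero → g'(t)(T+t) = g(t).
g'(t) = 328·16/(t + 16)². Setting 328·16/(t+16)² = 328t/[(t+16)(5.3+t)] gives 16(5.3+t) = t(t+16), so t² = 16×5.3 = 84.8.
t* = √84.8 = 9.209 min.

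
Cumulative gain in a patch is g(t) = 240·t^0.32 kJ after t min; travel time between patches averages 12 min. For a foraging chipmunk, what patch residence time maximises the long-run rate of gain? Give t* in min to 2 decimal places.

5.65 min

Maximise g(t)/(T+t): set derivative to zero → g'(t)(T+t) = g(t).
g'(t) = 0.32·240·t^-0.68. Setting 0.32·240·t^-0.68 = 240·t^0.32/(12+t) gives 0.32(12+t) = t, so 0.68·t = 0.32×12.
t* = 0.32×12/0.68 = 5.647 min.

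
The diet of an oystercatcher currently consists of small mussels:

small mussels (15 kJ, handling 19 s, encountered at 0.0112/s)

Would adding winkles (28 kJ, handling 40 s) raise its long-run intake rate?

Intake rate on the current diet: R = (0.0112×15) / (1 + 0.0112×19) = 0.168/1.213 = 0.1385 kJ/s.
winkles: E/h = 28/40 = 0.7 kJ/s.
Since 0.7 > R, including winkles increases the long-run rate.

Yes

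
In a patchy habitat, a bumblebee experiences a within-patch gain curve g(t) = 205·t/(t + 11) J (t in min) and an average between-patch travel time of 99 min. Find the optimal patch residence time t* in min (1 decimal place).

33.0 min

Optimal t* satisfies g'(t*) = g(t*)/(T + t*).
g'(t) = 205·11/(t + 11)². Setting 205·11/(t+11)² = 205t/[(t+11)(99+t)] gives 11(99+t) = t(t+11), so t² = 11×99 = 1089.
t* = √1089 = 33 min.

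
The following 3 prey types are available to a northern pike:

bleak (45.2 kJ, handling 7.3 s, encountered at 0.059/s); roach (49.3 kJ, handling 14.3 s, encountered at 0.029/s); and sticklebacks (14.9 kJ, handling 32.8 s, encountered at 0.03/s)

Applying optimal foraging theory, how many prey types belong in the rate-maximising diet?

2

Profitabilities (E/h, kJ/s): bleak 6.19, roach 3.45, sticklebacks 0.454. Add prey in this order while the next type's profitability exceeds the intake rate on those already taken.
Rate on top 1: 1.864. roach: 3.45 > 1.864 → include.
Rate on top 2: 2.22. sticklebacks: 0.454 < 2.22 → exclude; stop.
Optimal diet: bleak, roach — 2 of 3 types.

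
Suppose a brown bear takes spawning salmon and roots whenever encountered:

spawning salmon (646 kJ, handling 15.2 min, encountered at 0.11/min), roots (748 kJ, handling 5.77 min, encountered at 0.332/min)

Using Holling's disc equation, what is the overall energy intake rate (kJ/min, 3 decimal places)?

69.621 kJ/min

R = (0.11×646 + 0.332×748) / (1 + 0.11×15.2 + 0.332×5.77) = 319.4/4.588 = 69.62 kJ/min.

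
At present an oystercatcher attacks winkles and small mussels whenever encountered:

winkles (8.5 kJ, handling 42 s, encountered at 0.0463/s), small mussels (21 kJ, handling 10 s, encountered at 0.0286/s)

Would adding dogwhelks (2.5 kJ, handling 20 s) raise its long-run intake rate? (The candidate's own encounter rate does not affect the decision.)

No

Current rate: (0.0463×8.5 + 0.0286×21)/(1 + 0.0463×42 + 0.0286×10) = 0.3077 kJ/s.
dogwhelks: E/h = 2.5/20 = 0.125 kJ/s.
0.125 < 0.3077, so adding dogwhelks would lower the average — exclude it.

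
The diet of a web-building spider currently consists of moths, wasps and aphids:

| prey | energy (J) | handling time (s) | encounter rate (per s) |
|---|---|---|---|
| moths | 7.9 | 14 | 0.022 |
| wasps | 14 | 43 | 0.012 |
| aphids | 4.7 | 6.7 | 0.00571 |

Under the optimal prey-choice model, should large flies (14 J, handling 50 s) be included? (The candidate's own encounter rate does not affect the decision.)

On moths, wasps and aphids alone, R = ΣλE/(1+Σλh) = 0.3686/1.862 = 0.198 J/s.
large flies: E/h = 14/50 = 0.28 J/s.
0.28 > 0.198, so adding large flies raises the average — include it.

Yes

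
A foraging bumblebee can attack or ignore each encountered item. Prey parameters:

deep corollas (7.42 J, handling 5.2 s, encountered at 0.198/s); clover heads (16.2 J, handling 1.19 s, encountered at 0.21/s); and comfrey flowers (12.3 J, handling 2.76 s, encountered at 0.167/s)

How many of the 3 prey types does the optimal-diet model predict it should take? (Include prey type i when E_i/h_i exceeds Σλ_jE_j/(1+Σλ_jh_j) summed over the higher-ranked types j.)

2

Rank by E/h (J/s): clover heads 13.6, comfrey flowers 4.46, deep corollas 1.43. Include each in turn until the next type's E/h falls below the running intake rate.
Rate on top 1: 2.722. comfrey flowers: 4.46 > 2.722 → include.
Rate on top 2: 3.189. deep corollas: 1.43 < 3.189 → exclude; stop.
Optimal diet: clover heads, comfrey flowers — 2 of 3 types.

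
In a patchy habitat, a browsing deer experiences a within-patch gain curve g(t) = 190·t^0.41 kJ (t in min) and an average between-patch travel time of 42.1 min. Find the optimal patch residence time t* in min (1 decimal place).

29.3 min

Optimal t* satisfies g'(t*) = g(t*)/(T + t*).
g'(t) = 0.41·190·t^-0.59. Setting 0.41·190·t^-0.59 = 190·t^0.41/(42.1+t) gives 0.41(42.1+t) = t, so 0.59·t = 0.41×42.1.
t* = 0.41×42.1/0.59 = 29.26 min.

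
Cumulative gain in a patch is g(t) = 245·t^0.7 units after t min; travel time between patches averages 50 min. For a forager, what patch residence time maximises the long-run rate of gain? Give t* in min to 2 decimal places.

Optimal t* satisfies g'(t*) = g(t*)/(T + t*).
g'(t) = 0.7·245·t^-0.3. Setting 0.7·245·t^-0.3 = 245·t^0.7/(50+t) gives 0.7(50+t) = t, so 0.30·t = 0.7×50.
t* = 0.7×50/0.30 = 116.7 min.

116.67 min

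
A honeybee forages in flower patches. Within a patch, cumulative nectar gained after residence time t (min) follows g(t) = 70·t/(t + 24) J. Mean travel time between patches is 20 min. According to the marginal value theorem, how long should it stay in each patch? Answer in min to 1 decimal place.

Optimal t* satisfies g'(t*) = g(t*)/(T + t*).
g'(t) = 70·24/(t + 24)². Setting 70·24/(t+24)² = 70t/[(t+24)(20+t)] gives 24(20+t) = t(t+24), so t² = 24×20 = 480.
t* = √480 = 21.91 min.

21.9 min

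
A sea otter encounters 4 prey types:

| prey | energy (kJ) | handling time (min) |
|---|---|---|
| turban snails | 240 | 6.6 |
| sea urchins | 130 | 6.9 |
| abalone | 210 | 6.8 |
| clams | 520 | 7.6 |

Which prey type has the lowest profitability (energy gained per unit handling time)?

sea urchins

In descending order of E/h:
clams: 520/7.6 = 68.4 kJ/min
turban snails: 240/6.6 = 36.4 kJ/min
abalone: 210/6.8 = 30.9 kJ/min
sea urchins: 130/6.9 = 18.8 kJ/min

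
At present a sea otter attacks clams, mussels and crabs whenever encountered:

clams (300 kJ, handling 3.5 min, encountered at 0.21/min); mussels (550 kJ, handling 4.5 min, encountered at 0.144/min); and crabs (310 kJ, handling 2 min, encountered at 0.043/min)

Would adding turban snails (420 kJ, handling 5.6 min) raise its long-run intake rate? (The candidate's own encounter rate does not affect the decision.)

Yes

Current rate: (0.21×300 + 0.144×550 + 0.043×310)/(1 + 0.21×3.5 + 0.144×4.5 + 0.043×2) = 62.99 kJ/min.
turban snails: E/h = 420/5.6 = 75 kJ/min.
75 > 62.99, so adding turban snails raises the average — include it.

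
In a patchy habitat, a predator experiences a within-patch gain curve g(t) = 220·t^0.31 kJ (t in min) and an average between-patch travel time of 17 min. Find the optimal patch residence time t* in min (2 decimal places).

7.64 min

Maximise g(t)/(T+t): set derivative to zero → g'(t)(T+t) = g(t).
g'(t) = 0.31·220·t^-0.69. Setting 0.31·220·t^-0.69 = 220·t^0.31/(17+t) gives 0.31(17+t) = t, so 0.69·t = 0.31×17.
t* = 0.31×17/0.69 = 7.638 min.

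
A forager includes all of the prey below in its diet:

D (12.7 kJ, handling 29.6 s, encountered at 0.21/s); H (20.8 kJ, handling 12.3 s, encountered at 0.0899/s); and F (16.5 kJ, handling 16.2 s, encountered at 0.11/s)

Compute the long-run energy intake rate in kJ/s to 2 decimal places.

0.63 kJ/s

R = Σλ_iE_i / (1 + Σλ_ih_i)
Numerator: 0.21×12.7 + 0.0899×20.8 + 0.11×16.5 = 6.352
Denominator: 1 + 0.21×29.6 + 0.0899×12.3 + 0.11×16.2 = 10.1
R = 6.352/10.1 = 0.6287 kJ/s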